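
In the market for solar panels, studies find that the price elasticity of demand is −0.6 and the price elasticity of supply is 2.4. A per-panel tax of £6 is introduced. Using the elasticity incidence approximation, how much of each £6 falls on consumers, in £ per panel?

Incidence ratio: consumers' share ≈ εs / (εs + |εd|) = 2.4 / (2.4 + 0.6) = 0.8.
So consumers bear ≈ 0.8 × £6 = £4.8; suppliers bear £1.2.

Consumers bear ≈ £4.8 per panel.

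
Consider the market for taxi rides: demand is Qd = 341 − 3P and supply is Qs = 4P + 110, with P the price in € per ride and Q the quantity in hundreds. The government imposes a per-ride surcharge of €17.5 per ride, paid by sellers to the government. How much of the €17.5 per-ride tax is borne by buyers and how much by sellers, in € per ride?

Buyers bear €10 per ride; sellers bear €7.5 per ride.

Without the tax, 341 − 3P = 4P + 110 gives 7P = 231, so P* = €33 and Q* = 242.
With the tax collected from sellers, supply shifts: Qs = 4(P − 17.5) + 110.
Solving gives Q = 212 with buyers paying €43 and sellers receiving €25.5 (the €17.5 wedge).
Burden on buyers: €10; on sellers: €7.5. (They sum to €17.5.)
The less price-elastic side of the market bears the larger share of a per-unit tax.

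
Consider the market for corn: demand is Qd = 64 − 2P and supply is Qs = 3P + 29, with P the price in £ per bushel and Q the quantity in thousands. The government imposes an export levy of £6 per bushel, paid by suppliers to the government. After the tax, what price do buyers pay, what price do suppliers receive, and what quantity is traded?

Before the tax: set 64 − 2P = 3P + 29 → P* = £7, Q* = 50.
With the tax collected from suppliers, supply shifts: Qs = 3(P − 6) + 29.
Solving gives Q = 42.8 with buyers paying £10.6 and suppliers receiving £4.6 (the £6 wedge).

Buyers pay £10.6; suppliers receive £4.6; quantity = 42.8.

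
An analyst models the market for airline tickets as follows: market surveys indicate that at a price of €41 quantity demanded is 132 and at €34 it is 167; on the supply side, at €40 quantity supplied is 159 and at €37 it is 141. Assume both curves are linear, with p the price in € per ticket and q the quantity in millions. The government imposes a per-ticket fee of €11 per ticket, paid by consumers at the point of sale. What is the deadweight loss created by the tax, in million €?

Demand slope: (167 − 132)/(34 − 41) = -5, so qd = 337 − 5p.
Supply slope: (141 − 159)/(37 − 40) = 6, so qs = 6p − 81.
Without the tax, 337 − 5p = 6p − 81 gives 11p = 418, so p* = €38 and q* = 147.
With the tax collected from consumers, demand (in seller-price terms) shifts: qd = 337 − 5(p + 11).
Solving gives q = 117 with consumers paying €44 and producers receiving €33 (the €11 wedge).
Quantity falls by |ΔQ| = |147 − 117| = 30.
DWL = ½ · t · |ΔQ| = ½ · 11 · 30 = €165.

Deadweight loss = €165 million.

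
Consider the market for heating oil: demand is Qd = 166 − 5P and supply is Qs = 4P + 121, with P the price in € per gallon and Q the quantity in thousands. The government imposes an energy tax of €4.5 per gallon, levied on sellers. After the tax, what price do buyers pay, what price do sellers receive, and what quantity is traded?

Before the tax: set 166 − 5P = 4P + 121 → P* = €5, Q* = 141.
With the tax collected from sellers, supply shifts: Qs = 4(P − 4.5) + 121.
New equilibrium: buyers pay €7, sellers receive €2.5, Q = 131. (Wedge: Pb − Ps = 4.5.)

Buyers pay €7; sellers receive €2.5; quantity = 131.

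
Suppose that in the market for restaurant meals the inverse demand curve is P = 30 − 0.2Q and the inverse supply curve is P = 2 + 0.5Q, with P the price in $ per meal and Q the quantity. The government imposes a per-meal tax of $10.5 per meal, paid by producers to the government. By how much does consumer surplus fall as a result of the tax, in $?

Rewrite in direct form: Qd = 150 − 5P and Qs = 2P − 4.
Without the tax, 150 − 5P = 2P − 4 gives 7P = 154, so P* = $22 and Q* = 40.
With the tax collected from producers, supply shifts: Qs = 2(P − 10.5) − 4.
Solving gives Q = 25 with consumers paying $25 and producers receiving $14.5 (the $10.5 wedge).
ΔCS is the trapezoid between Q = 25 and Q = 40 of height $3: ½ · (40 + 25) · 3 = $97.5.

Consumer surplus falls by $97.5.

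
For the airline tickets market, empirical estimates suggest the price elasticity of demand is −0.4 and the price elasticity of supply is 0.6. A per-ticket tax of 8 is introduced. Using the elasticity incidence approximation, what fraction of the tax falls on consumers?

Consumers' share ≈ 0.6.

Incidence ratio: consumers' share ≈ εs / (εs + |εd|) = 0.6 / (0.6 + 0.4) = 0.6.
Supply is the more elastic side, so consumers bear the larger share.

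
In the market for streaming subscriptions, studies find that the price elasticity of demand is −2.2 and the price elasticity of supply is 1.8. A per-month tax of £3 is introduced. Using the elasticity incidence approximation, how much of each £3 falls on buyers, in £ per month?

Buyers bear ≈ £1.35 per month.

Incidence ratio: buyers' share ≈ εs / (εs + |εd|) = 1.8 / (1.8 + 2.2) = 0.45.
So buyers bear ≈ 0.45 × £3 = £1.35; producers bear £1.65.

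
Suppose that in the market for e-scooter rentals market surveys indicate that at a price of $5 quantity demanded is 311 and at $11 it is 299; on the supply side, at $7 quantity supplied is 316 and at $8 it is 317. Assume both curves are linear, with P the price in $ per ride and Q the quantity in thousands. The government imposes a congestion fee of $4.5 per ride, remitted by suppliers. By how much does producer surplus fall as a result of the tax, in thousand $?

Producer surplus falls by $934.5 thousand.

Demand slope: (299 − 311)/(11 − 5) = -2, so Qd = 321 − 2P.
Supply slope: (317 − 316)/(8 − 7) = 1, so Qs = P + 309.
Without the tax, 321 − 2P = P + 309 gives 3P = 12, so P* = $4 and Q* = 313.
With the tax collected from suppliers, supply shifts: Qs = (P − 4.5) + 309.
Solving gives Q = 310 with consumers paying $5.5 and suppliers receiving $1 (the $4.5 wedge).
ΔPS is the trapezoid between Q = 310 and Q = 313 of height $3: ½ · (313 + 310) · 3 = $934.5.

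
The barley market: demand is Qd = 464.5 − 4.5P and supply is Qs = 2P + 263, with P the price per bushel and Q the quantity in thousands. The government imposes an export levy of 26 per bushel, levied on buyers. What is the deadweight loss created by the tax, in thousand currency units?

Before the tax: set 464.5 − 4.5P = 2P + 263 → P* = 31, Q* = 325.
With the tax collected from buyers, demand (in seller-price terms) shifts: Qd = 464.5 − 4.5(P + 26).
New equilibrium: buyers pay 39, sellers receive 13, Q = 289. (Wedge: Pb − Ps = 26.)
Quantity falls by |ΔQ| = |325 − 289| = 36.
DWL = ½ · t · |ΔQ| = ½ · 26 · 36 = 468.

Deadweight loss = 468 thousand.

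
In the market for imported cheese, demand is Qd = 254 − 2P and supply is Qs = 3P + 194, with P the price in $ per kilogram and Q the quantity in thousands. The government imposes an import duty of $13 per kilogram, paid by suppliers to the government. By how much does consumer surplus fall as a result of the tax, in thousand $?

Before the tax: set 254 − 2P = 3P + 194 → P* = $12, Q* = 230.
With the tax collected from suppliers, supply shifts: Qs = 3(P − 13) + 194.
Solving gives Q = 214.4 with buyers paying $19.8 and suppliers receiving $6.8 (the $13 wedge).
ΔCS is the trapezoid between Q = 214.4 and Q = 230 of height $7.8: ½ · (230 + 214.4) · 7.8 = $1733.16.

Consumer surplus falls by $1733.16 thousand.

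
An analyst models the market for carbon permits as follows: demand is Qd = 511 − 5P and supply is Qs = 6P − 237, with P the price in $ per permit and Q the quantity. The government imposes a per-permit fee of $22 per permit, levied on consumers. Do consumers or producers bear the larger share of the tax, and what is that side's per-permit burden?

Before the tax: set 511 − 5P = 6P − 237 → P* = $68, Q* = 171.
With the tax collected from consumers, demand (in seller-price terms) shifts: Qd = 511 − 5(P + 22).
New equilibrium: consumers pay $80, producers receive $58, Q = 111. (Wedge: Pb − Ps = 22.)
Per-permit burden: consumers $12, producers $10.
Consumers take the larger share because demand is less price-elastic here (demand slope 5 vs supply slope 6).

Consumers bear the larger share: $12 per permit.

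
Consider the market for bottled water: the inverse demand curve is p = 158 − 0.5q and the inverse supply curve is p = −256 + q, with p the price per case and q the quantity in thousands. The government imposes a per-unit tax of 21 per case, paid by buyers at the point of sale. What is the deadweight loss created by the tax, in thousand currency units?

Inverting to q(p) form: qd = 316 − 2p; qs = p + 256.
Before the tax: set 316 − 2p = p + 256 → p* = 20, q* = 276.
With the tax collected from buyers, demand (in seller-price terms) shifts: qd = 316 − 2(p + 21).
Solving gives q = 262 with buyers paying 27 and suppliers receiving 6 (the 21 wedge).
Quantity falls by |ΔQ| = |276 − 262| = 14.
DWL = ½ · t · |ΔQ| = ½ · 21 · 14 = 147.

Deadweight loss = 147 thousand.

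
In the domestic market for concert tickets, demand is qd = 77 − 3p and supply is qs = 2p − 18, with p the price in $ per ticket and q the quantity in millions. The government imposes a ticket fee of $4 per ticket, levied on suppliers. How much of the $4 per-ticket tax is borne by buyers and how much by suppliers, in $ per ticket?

Without the tax, 77 − 3p = 2p − 18 gives 5p = 95, so p* = $19 and q* = 20.
With the tax collected from suppliers, supply shifts: qs = 2(p − 4) − 18.
Solving gives q = 15.2 with buyers paying $20.6 and suppliers receiving $16.6 (the $4 wedge).
Burden on buyers: $1.6; on suppliers: $2.4. (They sum to $4.)

Buyers bear $1.6 per ticket; suppliers bear $2.4 per ticket.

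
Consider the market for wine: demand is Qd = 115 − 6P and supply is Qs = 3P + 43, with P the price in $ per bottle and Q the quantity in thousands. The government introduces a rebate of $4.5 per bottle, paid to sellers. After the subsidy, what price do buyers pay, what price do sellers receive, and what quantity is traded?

Buyers pay $6.5; sellers receive $11; quantity = 76.

Before the subsidy: set 115 − 6P = 3P + 43 → P* = $8, Q* = 67.
With a per-unit subsidy paid to sellers, each receives P + 4.5 per unit sold, so supply becomes Qs = 3(P + 4.5) + 43.
Solving gives Q = 76 with buyers paying $6.5 and sellers receiving $11 (the $4.5 wedge).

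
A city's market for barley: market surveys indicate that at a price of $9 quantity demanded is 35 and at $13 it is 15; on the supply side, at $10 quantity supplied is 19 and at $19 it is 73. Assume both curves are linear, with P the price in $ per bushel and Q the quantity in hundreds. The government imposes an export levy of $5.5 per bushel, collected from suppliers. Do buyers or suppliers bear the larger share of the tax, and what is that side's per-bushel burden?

Buyers bear the larger share: $3 per bushel.

Demand slope: (15 − 35)/(13 − 9) = -5, so Qd = 80 − 5P.
Supply slope: (73 − 19)/(19 − 10) = 6, so Qs = 6P − 41.
Before the tax: set 80 − 5P = 6P − 41 → P* = $11, Q* = 25.
With the tax collected from suppliers, supply shifts: Qs = 6(P − 5.5) − 41.
New equilibrium: buyers pay $14, suppliers receive $8.5, Q = 10. (Wedge: Pb − Ps = 5.5.)
Per-bushel burden: buyers $3, suppliers $2.5.
Buyers take the larger share because demand is less price-elastic here (demand slope 5 vs supply slope 6).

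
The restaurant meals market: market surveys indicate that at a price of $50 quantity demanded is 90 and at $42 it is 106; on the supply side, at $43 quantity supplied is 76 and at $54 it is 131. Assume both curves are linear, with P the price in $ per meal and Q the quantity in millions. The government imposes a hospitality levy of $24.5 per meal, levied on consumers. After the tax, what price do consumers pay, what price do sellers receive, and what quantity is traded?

Demand slope: (106 − 90)/(42 − 50) = -2, so Qd = 190 − 2P.
Supply slope: (131 − 76)/(54 − 43) = 5, so Qs = 5P − 139.
Without the tax, 190 − 2P = 5P − 139 gives 7P = 329, so P* = $47 and Q* = 96.
With the tax collected from consumers, demand (in seller-price terms) shifts: Qd = 190 − 2(P + 24.5).
Solving gives Q = 61 with consumers paying $64.5 and sellers receiving $40 (the $24.5 wedge).

Consumers pay $64.5; sellers receive $40; quantity = 61.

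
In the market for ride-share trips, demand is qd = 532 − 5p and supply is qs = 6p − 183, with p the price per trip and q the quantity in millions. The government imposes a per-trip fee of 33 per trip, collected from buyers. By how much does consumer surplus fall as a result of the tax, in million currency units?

Consumer surplus falls by 2916 million.

Without the tax, 532 − 5p = 6p − 183 gives 11p = 715, so p* = 65 and q* = 207.
With the tax collected from buyers, demand (in seller-price terms) shifts: qd = 532 − 5(p + 33).
Solving gives q = 117 with buyers paying 83 and suppliers receiving 50 (the 33 wedge).
ΔCS is the trapezoid between Q = 117 and Q = 207 of height 18: ½ · (207 + 117) · 18 = 2916.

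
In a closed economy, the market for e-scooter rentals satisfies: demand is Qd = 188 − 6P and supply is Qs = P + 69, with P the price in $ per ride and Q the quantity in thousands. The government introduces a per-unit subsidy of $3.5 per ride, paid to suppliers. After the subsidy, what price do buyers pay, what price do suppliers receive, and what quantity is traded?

Buyers pay $16.5; suppliers receive $20; quantity = 89.

Before the subsidy: set 188 − 6P = P + 69 → P* = $17, Q* = 86.
With a per-unit subsidy paid to suppliers, each receives P + 3.5 per unit sold, so supply becomes Qs = (P + 3.5) + 69.
Solving gives Q = 89 with buyers paying $16.5 and suppliers receiving $20 (the $3.5 wedge).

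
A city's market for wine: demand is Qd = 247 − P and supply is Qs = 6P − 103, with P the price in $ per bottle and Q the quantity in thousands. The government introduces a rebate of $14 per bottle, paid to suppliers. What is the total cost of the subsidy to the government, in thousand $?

Government outlay = $2926 thousand.

Before the subsidy: set 247 − P = 6P − 103 → P* = $50, Q* = 197.
With a per-unit subsidy paid to suppliers, each receives P + 14 per unit sold, so supply becomes Qs = 6(P + 14) − 103.
Solving gives Q = 209 with buyers paying $38 and suppliers receiving $52 (the $14 wedge).
Outlay = t · Q = 14 · 209 = $2926.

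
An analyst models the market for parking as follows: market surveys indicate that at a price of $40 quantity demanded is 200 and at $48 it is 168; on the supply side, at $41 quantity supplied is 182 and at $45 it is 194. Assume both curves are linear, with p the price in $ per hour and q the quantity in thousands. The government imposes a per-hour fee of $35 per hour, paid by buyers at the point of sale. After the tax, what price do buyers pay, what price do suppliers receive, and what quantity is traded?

Demand slope: (168 − 200)/(48 − 40) = -4, so qd = 360 − 4p.
Supply slope: (194 − 182)/(45 − 41) = 3, so qs = 3p + 59.
Before the tax: set 360 − 4p = 3p + 59 → p* = $43, q* = 188.
With the tax collected from buyers, demand (in seller-price terms) shifts: qd = 360 − 4(p + 35).
Solving gives q = 128 with buyers paying $58 and suppliers receiving $23 (the $35 wedge).
The less price-elastic side of the market bears the larger share of a per-unit tax.

Buyers pay $58; suppliers receive $23; quantity = 128.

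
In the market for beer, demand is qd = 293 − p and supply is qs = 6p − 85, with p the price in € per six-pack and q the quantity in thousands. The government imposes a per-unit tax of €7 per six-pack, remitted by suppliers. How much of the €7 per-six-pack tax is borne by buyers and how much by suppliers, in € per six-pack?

Before the tax: set 293 − p = 6p − 85 → p* = €54, q* = 239.
With the tax collected from suppliers, supply shifts: qs = 6(p − 7) − 85.
New equilibrium: buyers pay €60, suppliers receive €53, q = 233. (Wedge: pb − ps = 7.)
Burden on buyers: €6; on suppliers: €1. (They sum to €7.)

Buyers bear €6 per six-pack; suppliers bear €1 per six-pack.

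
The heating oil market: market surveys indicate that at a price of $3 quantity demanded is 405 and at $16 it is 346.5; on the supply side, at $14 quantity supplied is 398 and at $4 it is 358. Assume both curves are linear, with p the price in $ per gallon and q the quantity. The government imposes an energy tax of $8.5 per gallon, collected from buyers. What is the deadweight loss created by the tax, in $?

Demand slope: (346.5 − 405)/(16 − 3) = -4.5, so qd = 418.5 − 4.5p.
Supply slope: (358 − 398)/(4 − 14) = 4, so qs = 4p + 342.
Before the tax: set 418.5 − 4.5p = 4p + 342 → p* = $9, q* = 378.
With the tax collected from buyers, demand (in seller-price terms) shifts: qd = 418.5 − 4.5(p + 8.5).
New equilibrium: buyers pay $13, suppliers receive $4.5, q = 360. (Wedge: pb − ps = 8.5.)
Quantity falls by |ΔQ| = |378 − 360| = 18.
DWL = ½ · t · |ΔQ| = ½ · 8.5 · 18 = $76.5.

Deadweight loss = $76.5.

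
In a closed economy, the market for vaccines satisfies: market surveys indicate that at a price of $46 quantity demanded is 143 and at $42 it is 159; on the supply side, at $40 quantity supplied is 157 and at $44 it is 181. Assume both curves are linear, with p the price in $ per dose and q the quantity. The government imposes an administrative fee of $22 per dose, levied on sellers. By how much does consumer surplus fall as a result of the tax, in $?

Consumer surplus falls by $1803.12.

Demand slope: (159 − 143)/(42 − 46) = -4, so qd = 327 − 4p.
Supply slope: (181 − 157)/(44 − 40) = 6, so qs = 6p − 83.
Without the tax, 327 − 4p = 6p − 83 gives 10p = 410, so p* = $41 and q* = 163.
With the tax collected from sellers, supply shifts: qs = 6(p − 22) − 83.
New equilibrium: consumers pay $54.2, sellers receive $32.2, q = 110.2. (Wedge: pb − ps = 22.)
ΔCS is the trapezoid between Q = 110.2 and Q = 163 of height $13.2: ½ · (163 + 110.2) · 13.2 = $1803.12.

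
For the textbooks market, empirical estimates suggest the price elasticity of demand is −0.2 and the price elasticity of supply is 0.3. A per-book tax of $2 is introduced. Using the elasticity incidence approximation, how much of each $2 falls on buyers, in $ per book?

Buyers bear ≈ $1.2 per book.

Incidence ratio: buyers' share ≈ εs / (εs + |εd|) = 0.3 / (0.3 + 0.2) = 0.6.
So buyers bear ≈ 0.6 × $2 = $1.2; suppliers bear $0.8.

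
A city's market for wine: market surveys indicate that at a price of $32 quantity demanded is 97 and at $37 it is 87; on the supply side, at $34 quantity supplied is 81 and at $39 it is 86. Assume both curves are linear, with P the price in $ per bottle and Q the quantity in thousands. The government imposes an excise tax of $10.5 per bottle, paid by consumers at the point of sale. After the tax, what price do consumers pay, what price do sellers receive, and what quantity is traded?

Consumers pay $41.5; sellers receive $31; quantity = 78.

Demand slope: (87 − 97)/(37 − 32) = -2, so Qd = 161 − 2P.
Supply slope: (86 − 81)/(39 − 34) = 1, so Qs = P + 47.
Without the tax, 161 − 2P = P + 47 gives 3P = 114, so P* = $38 and Q* = 85.
With the tax collected from consumers, demand (in seller-price terms) shifts: Qd = 161 − 2(P + 10.5).
Solving gives Q = 78 with consumers paying $41.5 and sellers receiving $31 (the $10.5 wedge).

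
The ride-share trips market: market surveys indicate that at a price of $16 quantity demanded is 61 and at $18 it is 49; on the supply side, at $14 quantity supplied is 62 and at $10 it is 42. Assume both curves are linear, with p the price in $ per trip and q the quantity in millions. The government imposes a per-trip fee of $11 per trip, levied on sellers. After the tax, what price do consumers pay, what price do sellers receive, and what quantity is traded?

Demand slope: (49 − 61)/(18 − 16) = -6, so qd = 157 − 6p.
Supply slope: (42 − 62)/(10 − 14) = 5, so qs = 5p − 8.
Without the tax, 157 − 6p = 5p − 8 gives 11p = 165, so p* = $15 and q* = 67.
With the tax collected from sellers, supply shifts: qs = 5(p − 11) − 8.
Solving gives q = 37 with consumers paying $20 and sellers receiving $9 (the $11 wedge).

Consumers pay $20; sellers receive $9; quantity = 37.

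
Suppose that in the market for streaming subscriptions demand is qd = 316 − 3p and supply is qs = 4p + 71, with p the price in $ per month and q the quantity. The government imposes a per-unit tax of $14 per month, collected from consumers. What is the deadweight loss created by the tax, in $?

Before the tax: set 316 − 3p = 4p + 71 → p* = $35, q* = 211.
With the tax collected from consumers, demand (in seller-price terms) shifts: qd = 316 − 3(p + 14).
New equilibrium: consumers pay $43, sellers receive $29, q = 187. (Wedge: pb − ps = 14.)
Quantity falls by |ΔQ| = |211 − 187| = 24.
DWL = ½ · t · |ΔQ| = ½ · 14 · 24 = $168.

Deadweight loss = $168.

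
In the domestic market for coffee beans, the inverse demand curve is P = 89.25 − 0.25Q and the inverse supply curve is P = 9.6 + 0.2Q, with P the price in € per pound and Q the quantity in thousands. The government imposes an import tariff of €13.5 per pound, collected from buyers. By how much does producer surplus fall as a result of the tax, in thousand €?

Inverting to Q(P) form: Qd = 357 − 4P; Qs = 5P − 48.
Before the tax: set 357 − 4P = 5P − 48 → P* = €45, Q* = 177.
With the tax collected from buyers, demand (in seller-price terms) shifts: Qd = 357 − 4(P + 13.5).
New equilibrium: buyers pay €52.5, suppliers receive €39, Q = 147. (Wedge: Pb − Ps = 13.5.)
ΔPS is the trapezoid between Q = 147 and Q = 177 of height €6: ½ · (177 + 147) · 6 = €972.

Producer surplus falls by €972 thousand.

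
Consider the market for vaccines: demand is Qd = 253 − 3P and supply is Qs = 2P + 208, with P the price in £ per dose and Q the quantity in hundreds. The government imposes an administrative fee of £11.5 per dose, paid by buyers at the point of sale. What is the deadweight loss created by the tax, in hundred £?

Before the tax: set 253 − 3P = 2P + 208 → P* = £9, Q* = 226.
With the tax collected from buyers, demand (in seller-price terms) shifts: Qd = 253 − 3(P + 11.5).
Solving gives Q = 212.2 with buyers paying £13.6 and suppliers receiving £2.1 (the £11.5 wedge).
Quantity falls by |ΔQ| = |226 − 212.2| = 13.8.
DWL = ½ · t · |ΔQ| = ½ · 11.5 · 13.8 = £79.35.

Deadweight loss = £79.35 hundred.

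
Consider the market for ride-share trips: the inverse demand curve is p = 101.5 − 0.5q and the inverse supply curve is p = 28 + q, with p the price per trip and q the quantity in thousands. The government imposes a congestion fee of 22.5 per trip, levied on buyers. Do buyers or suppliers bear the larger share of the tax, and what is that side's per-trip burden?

Suppliers bear the larger share: 15 per trip.

Inverting to q(p) form: qd = 203 − 2p; qs = p − 28.
Without the tax, 203 − 2p = p − 28 gives 3p = 231, so p* = 77 and q* = 49.
With the tax collected from buyers, demand (in seller-price terms) shifts: qd = 203 − 2(p + 22.5).
New equilibrium: buyers pay 84.5, suppliers receive 62, q = 34. (Wedge: pb − ps = 22.5.)
Per-trip burden: buyers 7.5, suppliers 15.
Suppliers take the larger share because supply is less price-elastic here (demand slope 2 vs supply slope 1).
The less price-elastic side of the market bears the larger share of a per-unit tax.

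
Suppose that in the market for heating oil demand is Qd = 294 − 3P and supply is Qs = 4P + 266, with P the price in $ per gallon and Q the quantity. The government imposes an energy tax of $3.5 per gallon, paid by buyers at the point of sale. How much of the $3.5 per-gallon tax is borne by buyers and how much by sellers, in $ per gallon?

Without the tax, 294 − 3P = 4P + 266 gives 7P = 28, so P* = $4 and Q* = 282.
With the tax collected from buyers, demand (in seller-price terms) shifts: Qd = 294 − 3(P + 3.5).
Solving gives Q = 276 with buyers paying $6 and sellers receiving $2.5 (the $3.5 wedge).
Burden on buyers: $2; on sellers: $1.5. (They sum to $3.5.)

Buyers bear $2 per gallon; sellers bear $1.5 per gallon.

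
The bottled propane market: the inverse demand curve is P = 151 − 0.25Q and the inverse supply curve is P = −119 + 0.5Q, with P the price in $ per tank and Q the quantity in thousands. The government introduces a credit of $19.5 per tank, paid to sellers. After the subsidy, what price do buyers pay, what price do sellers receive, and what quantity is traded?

Buyers pay $54.5; sellers receive $74; quantity = 386.

Rewrite in direct form: Qd = 604 − 4P and Qs = 2P + 238.
Without the subsidy, 604 − 4P = 2P + 238 gives 6P = 366, so P* = $61 and Q* = 360.
With a per-unit subsidy paid to sellers, each receives P + 19.5 per unit sold, so supply becomes Qs = 2(P + 19.5) + 238.
New equilibrium: buyers pay $54.5, sellers receive $74, Q = 386. (Wedge: Pb − Ps = −19.5.)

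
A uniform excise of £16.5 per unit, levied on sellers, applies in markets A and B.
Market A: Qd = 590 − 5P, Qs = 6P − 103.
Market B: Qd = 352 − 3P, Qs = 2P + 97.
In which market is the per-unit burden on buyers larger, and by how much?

Market A: pre-tax P* = £63, Q* = 275; post-tax Q = 230; per-unit burden on buyers = £9.
Market B: pre-tax P* = £51, Q* = 199; post-tax Q = 179.2; per-unit burden on buyers = £6.6.
Difference: £9 vs £6.6 → market A is larger by £2.4.

Market A, by £2.4.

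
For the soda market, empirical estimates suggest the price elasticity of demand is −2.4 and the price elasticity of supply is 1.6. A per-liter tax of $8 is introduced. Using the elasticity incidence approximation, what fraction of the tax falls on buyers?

Incidence ratio: buyers' share ≈ εs / (εs + |εd|) = 1.6 / (1.6 + 2.4) = 0.4.
Supply is the less elastic side, so buyers bear the smaller share.

Buyers' share ≈ 0.4.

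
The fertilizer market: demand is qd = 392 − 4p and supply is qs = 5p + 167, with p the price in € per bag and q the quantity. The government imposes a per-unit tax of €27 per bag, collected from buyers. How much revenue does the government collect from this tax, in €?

Before the tax: set 392 − 4p = 5p + 167 → p* = €25, q* = 292.
With the tax collected from buyers, demand (in seller-price terms) shifts: qd = 392 − 4(p + 27).
New equilibrium: buyers pay €40, suppliers receive €13, q = 232. (Wedge: pb − ps = 27.)
Revenue = t · Q = 27 · 232 = €6264.

Tax revenue = €6264.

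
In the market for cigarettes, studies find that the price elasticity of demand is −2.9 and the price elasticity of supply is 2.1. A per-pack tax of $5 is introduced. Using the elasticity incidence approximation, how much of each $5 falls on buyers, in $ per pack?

Incidence ratio: buyers' share ≈ εs / (εs + |εd|) = 2.1 / (2.1 + 2.9) = 0.42.
So buyers bear ≈ 0.42 × $5 = $2.1; sellers bear $2.9.

Buyers bear ≈ $2.1 per pack.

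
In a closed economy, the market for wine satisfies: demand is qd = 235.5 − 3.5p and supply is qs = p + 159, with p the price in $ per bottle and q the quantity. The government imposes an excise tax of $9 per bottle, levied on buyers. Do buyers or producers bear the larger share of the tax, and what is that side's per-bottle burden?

Producers bear the larger share: $7 per bottle.

Without the tax, 235.5 − 3.5p = p + 159 gives 4.5p = 76.5, so p* = $17 and q* = 176.
With the tax collected from buyers, demand (in seller-price terms) shifts: qd = 235.5 − 3.5(p + 9).
Solving gives q = 169 with buyers paying $19 and producers receiving $10 (the $9 wedge).
Per-bottle burden: buyers $2, producers $7.
Producers take the larger share because supply is less price-elastic here (demand slope 3.5 vs supply slope 1).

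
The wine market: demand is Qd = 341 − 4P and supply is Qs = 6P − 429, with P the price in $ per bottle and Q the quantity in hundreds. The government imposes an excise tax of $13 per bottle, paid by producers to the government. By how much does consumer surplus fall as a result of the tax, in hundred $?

Consumer surplus falls by $135.72 hundred.

Before the tax: set 341 − 4P = 6P − 429 → P* = $77, Q* = 33.
With the tax collected from producers, supply shifts: Qs = 6(P − 13) − 429.
New equilibrium: consumers pay $84.8, producers receive $71.8, Q = 1.8. (Wedge: Pb − Ps = 13.)
ΔCS is the trapezoid between Q = 1.8 and Q = 33 of height $7.8: ½ · (33 + 1.8) · 7.8 = $135.72.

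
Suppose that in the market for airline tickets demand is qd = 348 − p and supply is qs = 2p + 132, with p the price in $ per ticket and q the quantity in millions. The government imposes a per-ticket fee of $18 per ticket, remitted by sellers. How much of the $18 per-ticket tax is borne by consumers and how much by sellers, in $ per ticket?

Consumers bear $12 per ticket; sellers bear $6 per ticket.

Without the tax, 348 − p = 2p + 132 gives 3p = 216, so p* = $72 and q* = 276.
With the tax collected from sellers, supply shifts: qs = 2(p − 18) + 132.
Solving gives q = 264 with consumers paying $84 and sellers receiving $66 (the $18 wedge).
Burden on consumers: $12; on sellers: $6. (They sum to $18.)
The less price-elastic side of the market bears the larger share of a per-unit tax.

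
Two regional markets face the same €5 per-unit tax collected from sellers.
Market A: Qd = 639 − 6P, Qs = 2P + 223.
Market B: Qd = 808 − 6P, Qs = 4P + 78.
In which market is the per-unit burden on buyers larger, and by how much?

Market A: pre-tax P* = €52, Q* = 327; post-tax Q = 319.5; per-unit burden on buyers = €1.25.
Market B: pre-tax P* = €73, Q* = 370; post-tax Q = 358; per-unit burden on buyers = €2.
Difference: €1.25 vs €2 → market B is larger by €0.75.

Market B, by €0.75.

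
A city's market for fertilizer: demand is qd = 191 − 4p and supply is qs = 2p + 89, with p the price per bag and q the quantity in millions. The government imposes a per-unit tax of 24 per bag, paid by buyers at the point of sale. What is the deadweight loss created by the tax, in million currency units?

Deadweight loss = 384 million.

Before the tax: set 191 − 4p = 2p + 89 → p* = 17, q* = 123.
With the tax collected from buyers, demand (in seller-price terms) shifts: qd = 191 − 4(p + 24).
New equilibrium: buyers pay 25, producers receive 1, q = 91. (Wedge: pb − ps = 24.)
Quantity falls by |ΔQ| = |123 − 91| = 32.
DWL = ½ · t · |ΔQ| = ½ · 24 · 32 = 384.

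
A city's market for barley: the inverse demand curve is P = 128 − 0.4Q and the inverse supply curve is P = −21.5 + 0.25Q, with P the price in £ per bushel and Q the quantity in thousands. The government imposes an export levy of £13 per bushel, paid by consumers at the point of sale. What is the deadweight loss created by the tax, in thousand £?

Deadweight loss = £130 thousand.

Rewrite in direct form: Qd = 320 − 2.5P and Qs = 4P + 86.
Without the tax, 320 − 2.5P = 4P + 86 gives 6.5P = 234, so P* = £36 and Q* = 230.
With the tax collected from consumers, demand (in seller-price terms) shifts: Qd = 320 − 2.5(P + 13).
New equilibrium: consumers pay £44, sellers receive £31, Q = 210. (Wedge: Pb − Ps = 13.)
Quantity falls by |ΔQ| = |230 − 210| = 20.
DWL = ½ · t · |ΔQ| = ½ · 13 · 20 = £130.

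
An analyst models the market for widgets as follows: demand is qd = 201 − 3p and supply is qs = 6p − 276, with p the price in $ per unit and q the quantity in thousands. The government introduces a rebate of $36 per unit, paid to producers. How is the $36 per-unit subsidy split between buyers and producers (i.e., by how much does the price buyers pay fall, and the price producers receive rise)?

Before the subsidy: set 201 − 3p = 6p − 276 → p* = $53, q* = 42.
With a per-unit subsidy paid to producers, each receives p + 36 per unit sold, so supply becomes qs = 6(p + 36) − 276.
New equilibrium: buyers pay $29, producers receive $65, q = 114. (Wedge: pb − ps = −36.)
Gain to buyers: $24; to producers: $12. (They sum to $36.)

Buyers gain $24 per unit; producers gain $12 per unit.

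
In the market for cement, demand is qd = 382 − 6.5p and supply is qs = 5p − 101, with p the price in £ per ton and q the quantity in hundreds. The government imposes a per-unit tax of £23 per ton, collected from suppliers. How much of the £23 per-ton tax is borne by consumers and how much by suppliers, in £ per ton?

Before the tax: set 382 − 6.5p = 5p − 101 → p* = £42, q* = 109.
With the tax collected from suppliers, supply shifts: qs = 5(p − 23) − 101.
Solving gives q = 44 with consumers paying £52 and suppliers receiving £29 (the £23 wedge).
Burden on consumers: £10; on suppliers: £13. (They sum to £23.)

Consumers bear £10 per ton; suppliers bear £13 per ton.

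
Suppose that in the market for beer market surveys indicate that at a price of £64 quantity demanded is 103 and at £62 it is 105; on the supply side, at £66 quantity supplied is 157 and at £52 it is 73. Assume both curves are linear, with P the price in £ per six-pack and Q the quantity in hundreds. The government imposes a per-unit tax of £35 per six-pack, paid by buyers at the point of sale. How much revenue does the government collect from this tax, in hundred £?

Demand slope: (105 − 103)/(62 − 64) = -1, so Qd = 167 − P.
Supply slope: (73 − 157)/(52 − 66) = 6, so Qs = 6P − 239.
Before the tax: set 167 − P = 6P − 239 → P* = £58, Q* = 109.
With the tax collected from buyers, demand (in seller-price terms) shifts: Qd = 167 − (P + 35).
Solving gives Q = 79 with buyers paying £88 and producers receiving £53 (the £35 wedge).
Revenue = t · Q = 35 · 79 = £2765.

Tax revenue = £2765 hundred.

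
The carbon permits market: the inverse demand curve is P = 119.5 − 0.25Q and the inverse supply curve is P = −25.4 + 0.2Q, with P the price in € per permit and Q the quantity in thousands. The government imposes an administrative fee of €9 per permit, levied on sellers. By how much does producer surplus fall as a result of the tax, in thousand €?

Producer surplus falls by €1248 thousand.

Rewrite in direct form: Qd = 478 − 4P and Qs = 5P + 127.
Before the tax: set 478 − 4P = 5P + 127 → P* = €39, Q* = 322.
With the tax collected from sellers, supply shifts: Qs = 5(P − 9) + 127.
New equilibrium: consumers pay €44, sellers receive €35, Q = 302. (Wedge: Pb − Ps = 9.)
ΔPS is the trapezoid between Q = 302 and Q = 322 of height €4: ½ · (322 + 302) · 4 = €1248.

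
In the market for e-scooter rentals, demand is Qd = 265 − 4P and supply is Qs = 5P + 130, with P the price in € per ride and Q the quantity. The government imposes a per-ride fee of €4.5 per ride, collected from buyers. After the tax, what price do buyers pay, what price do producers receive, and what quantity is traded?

Buyers pay €17.5; producers receive €13; quantity = 195.

Without the tax, 265 − 4P = 5P + 130 gives 9P = 135, so P* = €15 and Q* = 205.
With the tax collected from buyers, demand (in seller-price terms) shifts: Qd = 265 − 4(P + 4.5).
Solving gives Q = 195 with buyers paying €17.5 and producers receiving €13 (the €4.5 wedge).
The less price-elastic side of the market bears the larger share of a per-unit tax.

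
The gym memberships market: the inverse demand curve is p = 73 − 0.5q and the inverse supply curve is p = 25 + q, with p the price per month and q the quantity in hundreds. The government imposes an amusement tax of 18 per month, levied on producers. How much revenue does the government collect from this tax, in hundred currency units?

Tax revenue = 360 hundred.

Inverting to q(p) form: qd = 146 − 2p; qs = p − 25.
Without the tax, 146 − 2p = p − 25 gives 3p = 171, so p* = 57 and q* = 32.
With the tax collected from producers, supply shifts: qs = (p − 18) − 25.
New equilibrium: consumers pay 63, producers receive 45, q = 20. (Wedge: pb − ps = 18.)
Revenue = t · Q = 18 · 20 = 360.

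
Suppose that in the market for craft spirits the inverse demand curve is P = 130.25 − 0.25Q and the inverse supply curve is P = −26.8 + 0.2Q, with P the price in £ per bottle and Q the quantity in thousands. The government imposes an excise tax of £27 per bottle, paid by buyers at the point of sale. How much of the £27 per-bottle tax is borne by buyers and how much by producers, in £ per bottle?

Buyers bear £15 per bottle; producers bear £12 per bottle.

Inverting to Q(P) form: Qd = 521 − 4P; Qs = 5P + 134.
Without the tax, 521 − 4P = 5P + 134 gives 9P = 387, so P* = £43 and Q* = 349.
With the tax collected from buyers, demand (in seller-price terms) shifts: Qd = 521 − 4(P + 27).
Solving gives Q = 289 with buyers paying £58 and producers receiving £31 (the £27 wedge).
Burden on buyers: £15; on producers: £12. (They sum to £27.)
The less price-elastic side of the market bears the larger share of a per-unit tax.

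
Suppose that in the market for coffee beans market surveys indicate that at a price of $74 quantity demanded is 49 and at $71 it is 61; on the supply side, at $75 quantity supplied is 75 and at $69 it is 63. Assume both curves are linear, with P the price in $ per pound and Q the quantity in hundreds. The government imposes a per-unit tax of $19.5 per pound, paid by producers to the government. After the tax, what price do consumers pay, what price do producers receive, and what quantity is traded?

Consumers pay $76.5; producers receive $57; quantity = 39.

Demand slope: (61 − 49)/(71 − 74) = -4, so Qd = 345 − 4P.
Supply slope: (63 − 75)/(69 − 75) = 2, so Qs = 2P − 75.
Without the tax, 345 − 4P = 2P − 75 gives 6P = 420, so P* = $70 and Q* = 65.
With the tax collected from producers, supply shifts: Qs = 2(P − 19.5) − 75.
Solving gives Q = 39 with consumers paying $76.5 and producers receiving $57 (the $19.5 wedge).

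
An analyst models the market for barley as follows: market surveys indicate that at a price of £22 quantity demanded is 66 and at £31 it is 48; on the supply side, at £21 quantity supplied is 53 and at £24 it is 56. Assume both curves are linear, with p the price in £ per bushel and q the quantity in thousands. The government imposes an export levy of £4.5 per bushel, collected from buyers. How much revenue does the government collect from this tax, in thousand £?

Tax revenue = £247.5 thousand.

Demand slope: (48 − 66)/(31 − 22) = -2, so qd = 110 − 2p.
Supply slope: (56 − 53)/(24 − 21) = 1, so qs = p + 32.
Before the tax: set 110 − 2p = p + 32 → p* = £26, q* = 58.
With the tax collected from buyers, demand (in seller-price terms) shifts: qd = 110 − 2(p + 4.5).
New equilibrium: buyers pay £27.5, sellers receive £23, q = 55. (Wedge: pb − ps = 4.5.)
Revenue = t · Q = 4.5 · 55 = £247.5.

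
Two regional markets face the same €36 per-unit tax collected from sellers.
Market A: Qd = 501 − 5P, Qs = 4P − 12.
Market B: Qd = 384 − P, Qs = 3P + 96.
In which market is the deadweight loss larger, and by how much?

Market A: pre-tax P* = €57, Q* = 216; post-tax Q = 136; deadweight loss = €1440.
Market B: pre-tax P* = €72, Q* = 312; post-tax Q = 285; deadweight loss = €486.
Difference: €1440 vs €486 → market A is larger by €954.

Market A, by €954.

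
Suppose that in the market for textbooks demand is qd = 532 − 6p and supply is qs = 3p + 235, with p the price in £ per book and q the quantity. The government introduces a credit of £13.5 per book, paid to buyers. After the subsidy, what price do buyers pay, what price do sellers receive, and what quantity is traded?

Buyers pay £28.5; sellers receive £42; quantity = 361.

Before the subsidy: set 532 − 6p = 3p + 235 → p* = £33, q* = 334.
With a per-unit subsidy paid to buyers, each effectively pays p − 13.5, so demand becomes qd = 532 − 6(p − 13.5).
New equilibrium: buyers pay £28.5, sellers receive £42, q = 361. (Wedge: pb − ps = −13.5.)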